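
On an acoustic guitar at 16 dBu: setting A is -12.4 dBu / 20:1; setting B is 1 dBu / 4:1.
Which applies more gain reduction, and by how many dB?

A, by 15.73 dB

A: GR = 28.4 − 28.4/20 = 26.98 dB.
B: GR = 15 − 15/4 = 11.25 dB.
A reduces 15.73 dB more.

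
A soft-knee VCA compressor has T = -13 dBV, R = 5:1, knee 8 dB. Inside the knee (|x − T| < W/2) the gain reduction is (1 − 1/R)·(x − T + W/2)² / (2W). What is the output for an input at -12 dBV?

x − T + W/2 = -12 − (-13) + 4 = 5.
GR = (1 − 1/5) × 5² / 16 = 0.8 × 25 / 16 = 1.25 dB.
Output = -12 − 1.25 = -13.25 dBV.

-13.25 dBV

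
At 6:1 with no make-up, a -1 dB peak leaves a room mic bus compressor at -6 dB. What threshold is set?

Let T be the threshold. Output overshoot = (input overshoot)/R, so -6 − T = (-1 − T)/6.
6·(-6 − T) = -1 − T → 5·T = -36 − (-1) = -35.
T = -35/5 = -7 dB.

-7 dB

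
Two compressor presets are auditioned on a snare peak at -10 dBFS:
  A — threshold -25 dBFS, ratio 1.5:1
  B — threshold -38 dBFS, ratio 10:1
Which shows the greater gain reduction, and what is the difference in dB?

B, by 20.2 dB

A: overshoot 15 dB → output overshoot 10 dB → GR 5 dB.
B: overshoot 28 dB → output overshoot 2.8 dB → GR 25.2 dB.
B applies 20.2 dB more gain reduction.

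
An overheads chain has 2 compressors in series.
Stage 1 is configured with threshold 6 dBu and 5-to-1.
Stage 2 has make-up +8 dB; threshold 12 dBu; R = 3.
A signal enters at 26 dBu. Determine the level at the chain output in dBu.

Stage 1: 20 dB above 6 dBu, reduced 5:1 to 4 dB above → 10 dBu.
Stage 2: 10 dBu ≤ 12 dBu, so stage 2 doesn't engage; make-up brings it to 18 dBu.

18 dBu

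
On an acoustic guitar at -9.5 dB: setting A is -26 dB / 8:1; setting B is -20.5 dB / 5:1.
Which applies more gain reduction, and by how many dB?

A: overshoot 16.5 dB → output overshoot 2.0625 dB → GR 14.4375 dB.
B: overshoot 11 dB → output overshoot 2.2 dB → GR 8.8 dB.
A applies 5.6375 dB more gain reduction.

A, by 5.6375 dB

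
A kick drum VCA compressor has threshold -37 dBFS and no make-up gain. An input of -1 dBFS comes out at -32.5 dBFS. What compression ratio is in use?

8:1

Input overshoot = -1 − (-37) = 36 dB; output overshoot = -32.5 − (-37) = 4.5 dB.
Ratio = 36 / 4.5 = 8.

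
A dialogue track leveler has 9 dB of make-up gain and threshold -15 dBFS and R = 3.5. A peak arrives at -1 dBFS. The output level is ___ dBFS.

Overshoot: -1 − (-15) = 14 dB.
At 3.5:1 the overshoot is divided by 3.5, leaving 4 dB above threshold.
Output = -15 + 4 = -11 dBFS; make-up adds 9 dB, giving -2 dBFS.

-2 dBFS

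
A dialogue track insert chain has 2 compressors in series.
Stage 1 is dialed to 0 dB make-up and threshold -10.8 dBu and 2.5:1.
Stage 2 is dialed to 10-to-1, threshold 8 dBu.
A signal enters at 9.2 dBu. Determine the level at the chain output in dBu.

Stage 1: overshoot 20 dB → 20/2.5 = 8 dB → -2.8 dBu.
Stage 2: below threshold (-2.8 ≤ 8); passes unchanged; output -2.8 dBu.

-2.8 dBu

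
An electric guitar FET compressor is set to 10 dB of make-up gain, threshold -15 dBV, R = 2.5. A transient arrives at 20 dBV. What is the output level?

The input is 35 dB above the -15 dBV threshold.
2.5:1 compression reduces that to 35/2.5 = 14 dB over.
So the level is -15 + 14 = -1 dBV; make-up adds 10 dB, giving 9 dBV.

9 dBV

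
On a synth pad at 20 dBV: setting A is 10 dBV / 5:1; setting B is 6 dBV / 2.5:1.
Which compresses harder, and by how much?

A: overshoot 10 dB → output overshoot 2 dB → GR 8 dB.
B: overshoot 14 dB → output overshoot 5.6 dB → GR 8.4 dB.
Difference: 0.4 dB in favour of B.

B, by 0.4 dB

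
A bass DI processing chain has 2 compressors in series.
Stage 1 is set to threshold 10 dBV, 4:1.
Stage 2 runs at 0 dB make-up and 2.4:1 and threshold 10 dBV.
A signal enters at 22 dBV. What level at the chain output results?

11.25 dBV

Stage 1: overshoot 12 dB → 12/4 = 3 dB → 13 dBV.
Stage 2: 13 dBV is 3 dB over 10 dBV; at 2.4:1 that becomes 1.25 dB over, giving 11.25 dBV.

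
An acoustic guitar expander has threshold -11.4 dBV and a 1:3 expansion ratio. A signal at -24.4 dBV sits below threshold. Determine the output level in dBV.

The input is 13 dB below the -11.4 dBV threshold.
A 1:3 expander multiplies undershoot by 3: 13 × 3 = 39 dB below threshold.
Output = -11.4 − 39 = -50.4 dBV.

-50.4 dBV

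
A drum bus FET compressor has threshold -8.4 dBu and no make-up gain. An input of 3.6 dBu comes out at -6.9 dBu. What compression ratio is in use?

8:1

Input overshoot = 3.6 − (-8.4) = 12 dB; output overshoot = -6.9 − (-8.4) = 1.5 dB.
Ratio = 12 / 1.5 = 8.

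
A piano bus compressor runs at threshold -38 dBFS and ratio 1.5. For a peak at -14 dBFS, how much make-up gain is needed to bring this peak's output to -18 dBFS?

Without make-up, output = threshold + overshoot/1.5 = -38 + 16 = -22 dBFS.
Gap to target: 4 dB.

4 dB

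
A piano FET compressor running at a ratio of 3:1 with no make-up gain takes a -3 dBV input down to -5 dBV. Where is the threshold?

-6 dBV

Gain reduction = -3 − (-5) = 2 dB; output overshoot = GR / (R − 1) = 2 / 2 = 1 dB.
Threshold = output − output overshoot = -5 − 1 = -6 dBV.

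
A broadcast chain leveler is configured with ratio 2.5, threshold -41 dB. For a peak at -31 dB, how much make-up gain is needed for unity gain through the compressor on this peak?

Overshoot 10 dB → 10/2.5 = 4 dB after compression, so the compressed level is -41 + 4 = -37 dB.
Make-up = target − compressed = -31 − (-37) = 6 dB.

6 dB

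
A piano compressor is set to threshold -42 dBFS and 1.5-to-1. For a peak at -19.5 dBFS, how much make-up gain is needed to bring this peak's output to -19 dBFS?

8 dB

Overshoot 22.5 dB → 22.5/1.5 = 15 dB after compression, so the compressed level is -42 + 15 = -27 dBFS.
Make-up = target − compressed = -19 − (-27) = 8 dB.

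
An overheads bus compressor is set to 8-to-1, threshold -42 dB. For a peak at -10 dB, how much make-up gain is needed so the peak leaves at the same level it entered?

28 dB

Overshoot 32 dB → 32/8 = 4 dB after compression, so the compressed level is -42 + 4 = -38 dB.
Make-up = target − compressed = -10 − (-38) = 28 dB.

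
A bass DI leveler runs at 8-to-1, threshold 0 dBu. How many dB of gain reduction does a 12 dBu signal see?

10.5 dB

Overshoot = 12 − 0 = 12 dB.
After 8:1 compression the overshoot becomes 12/8 = 1.5 dB.
Gain reduction = 12 − 1.5 = 10.5 dB.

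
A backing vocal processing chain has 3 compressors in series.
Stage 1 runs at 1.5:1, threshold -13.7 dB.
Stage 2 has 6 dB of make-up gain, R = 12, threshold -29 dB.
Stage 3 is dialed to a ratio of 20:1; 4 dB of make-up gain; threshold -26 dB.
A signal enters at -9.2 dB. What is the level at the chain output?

Stage 1: overshoot 4.5 dB → 4.5/1.5 = 3 dB → -10.7 dB.
Stage 2: -10.7 dB is 18.3 dB over -29 dB; at 12:1 that becomes 1.525 dB over, giving -27.475 dB; +6 dB make-up → -21.475 dB.
Stage 3: overshoot 4.525 dB → 4.525/20 = 0.22625 dB → -25.77375 dB; +4 dB make-up → -21.77375 dB.

-21.77375 dB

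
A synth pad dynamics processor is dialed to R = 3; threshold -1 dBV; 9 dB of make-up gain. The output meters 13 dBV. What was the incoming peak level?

Remove make-up: 13 − 9 = 4 dBV.
That's 5 dB above the -1 dBV threshold.
Before 3:1 compression the overshoot was 5 × 3 = 15 dB, so input = -1 + 15 = 14 dBV.

14 dBV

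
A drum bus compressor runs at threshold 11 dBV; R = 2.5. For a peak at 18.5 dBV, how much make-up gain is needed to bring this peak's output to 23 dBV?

9 dB

Overshoot 7.5 dB → 7.5/2.5 = 3 dB after compression, so the compressed level is 11 + 3 = 14 dBV.
Make-up = target − compressed = 23 − 14 = 9 dB.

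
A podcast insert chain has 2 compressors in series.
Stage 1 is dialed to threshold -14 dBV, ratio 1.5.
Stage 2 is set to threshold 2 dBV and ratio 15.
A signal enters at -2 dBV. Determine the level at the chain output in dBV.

Stage 1: -2 dBV is 12 dB over -14 dBV; at 1.5:1 that becomes 8 dB over, giving -6 dBV.
Stage 2: -6 dBV ≤ 2 dBV, so stage 2 doesn't engage; output -6 dBV.

-6 dBV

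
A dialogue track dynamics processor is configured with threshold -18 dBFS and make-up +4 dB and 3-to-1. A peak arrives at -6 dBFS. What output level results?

Overshoot: -6 − (-18) = 12 dB.
At 3:1 the overshoot is divided by 3, leaving 4 dB above threshold.
So the level is -18 + 4 = -14 dBFS; make-up adds 4 dB, giving -10 dBFS.

-10 dBFS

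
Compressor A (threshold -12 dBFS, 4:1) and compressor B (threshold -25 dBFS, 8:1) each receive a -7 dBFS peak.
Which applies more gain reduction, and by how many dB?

A: 5 dB over, compressed to 1.25 dB over, so 3.75 dB of GR.
B: 18 dB over, compressed to 2.25 dB over, so 15.75 dB of GR.
B reduces 12 dB more.

B, by 12 dB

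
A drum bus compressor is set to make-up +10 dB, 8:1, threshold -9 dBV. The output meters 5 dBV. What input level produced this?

23 dBV

Stripping the +10 dB make-up gives -5 dBV at the gain stage.
The compressed level sits -5 − (-9) = 4 dB over threshold.
Before 8:1 compression the overshoot was 4 × 8 = 32 dB, so input = -9 + 32 = 23 dBV.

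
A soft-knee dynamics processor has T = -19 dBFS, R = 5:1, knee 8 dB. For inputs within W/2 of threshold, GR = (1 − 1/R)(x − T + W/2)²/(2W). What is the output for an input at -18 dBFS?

-19.25 dBFS

x − T + W/2 = -18 − (-19) + 4 = 5.
GR = (1 − 1/5) × 5² / 16 = 0.8 × 25 / 16 = 1.25 dB.
Output = -18 − 1.25 = -19.25 dBFS.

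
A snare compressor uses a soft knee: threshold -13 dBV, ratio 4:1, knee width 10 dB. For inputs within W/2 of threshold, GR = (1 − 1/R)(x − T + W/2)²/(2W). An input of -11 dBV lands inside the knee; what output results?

-12.8375 dBV

x − T + W/2 = -11 − (-13) + 5 = 7.
GR = (1 − 1/4) × 7² / 20 = 0.75 × 49 / 20 = 1.8375 dB.
Output = -11 − 1.8375 = -12.8375 dBV.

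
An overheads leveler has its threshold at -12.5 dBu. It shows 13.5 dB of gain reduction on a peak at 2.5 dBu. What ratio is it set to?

Input overshoot = 2.5 − (-12.5) = 15 dB.
Output overshoot = 15 − 13.5 = 1.5 dB.
Ratio = input overshoot / output overshoot = 15 / 1.5 = 10.

10:1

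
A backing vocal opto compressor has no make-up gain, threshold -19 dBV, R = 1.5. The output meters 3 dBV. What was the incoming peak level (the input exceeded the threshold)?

14 dBV

That's 22 dB above the -19 dBV threshold.
Input overshoot = R × output overshoot = 33 dB → input = -19 + 33 = 14 dBV.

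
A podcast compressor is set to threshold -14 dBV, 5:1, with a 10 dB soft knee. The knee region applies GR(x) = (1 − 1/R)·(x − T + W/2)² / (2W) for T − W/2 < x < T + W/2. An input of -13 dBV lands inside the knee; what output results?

-14.44 dBV

x − T + W/2 = -13 − (-14) + 5 = 6.
GR = (1 − 1/5) × 6² / 20 = 0.8 × 36 / 20 = 1.44 dB.
Output = -13 − 1.44 = -14.44 dBV.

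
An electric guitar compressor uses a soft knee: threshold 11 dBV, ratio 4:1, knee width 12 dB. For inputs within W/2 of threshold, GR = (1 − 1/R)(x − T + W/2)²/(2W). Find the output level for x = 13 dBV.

x − T + W/2 = 13 − 11 + 6 = 8.
GR = (1 − 1/4) × 8² / 24 = 0.75 × 64 / 24 = 2 dB.
Output = 13 − 2 = 11 dBV.

11 dBV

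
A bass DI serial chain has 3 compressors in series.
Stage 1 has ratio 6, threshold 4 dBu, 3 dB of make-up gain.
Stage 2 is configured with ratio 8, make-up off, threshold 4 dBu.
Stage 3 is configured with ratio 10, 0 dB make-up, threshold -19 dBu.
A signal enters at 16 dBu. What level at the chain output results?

-16.6375 dBu

Stage 1: 16 dBu is 12 dB over 4 dBu; at 6:1 that becomes 2 dB over, giving 6 dBu; +3 dB make-up → 9 dBu.
Stage 2: 9 dBu is 5 dB over 4 dBu; at 8:1 that becomes 0.625 dB over, giving 4.625 dBu.
Stage 3: overshoot 23.625 dB → 23.625/10 = 2.3625 dB → -16.6375 dBu.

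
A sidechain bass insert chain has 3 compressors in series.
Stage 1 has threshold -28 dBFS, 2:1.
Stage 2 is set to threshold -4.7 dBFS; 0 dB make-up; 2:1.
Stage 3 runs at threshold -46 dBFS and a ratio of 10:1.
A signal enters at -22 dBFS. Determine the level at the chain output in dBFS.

-43.9 dBFS

Stage 1: overshoot 6 dB → 6/2 = 3 dB → -25 dBFS.
Stage 2: -25 dBFS ≤ -4.7 dBFS, so stage 2 doesn't engage; output -25 dBFS.
Stage 3: 21 dB above -46 dBFS, reduced 10:1 to 2.1 dB above → -43.9 dBFS.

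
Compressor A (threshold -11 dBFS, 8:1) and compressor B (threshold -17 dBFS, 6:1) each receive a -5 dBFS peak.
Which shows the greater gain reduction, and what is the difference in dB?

B, by 4.75 dB

A: overshoot 6 dB → output overshoot 0.75 dB → GR 5.25 dB.
B: overshoot 12 dB → output overshoot 2 dB → GR 10 dB.
B applies 4.75 dB more gain reduction.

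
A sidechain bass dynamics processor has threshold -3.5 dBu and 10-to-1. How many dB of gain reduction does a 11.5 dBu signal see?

The signal is 15 dB above threshold.
At 10:1, output sits 15/10 = 1.5 dB above threshold.
Gain reduction = 15 − 1.5 = 13.5 dB.

13.5 dB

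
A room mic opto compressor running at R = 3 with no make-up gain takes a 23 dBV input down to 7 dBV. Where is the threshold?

-1 dBV

Gain reduction = 23 − 7 = 16 dB; output overshoot = GR / (R − 1) = 16 / 2 = 8 dB.
Threshold = output − output overshoot = 7 − 8 = -1 dBV.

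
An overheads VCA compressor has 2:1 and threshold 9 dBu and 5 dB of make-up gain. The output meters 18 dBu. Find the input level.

Remove make-up: 18 − 5 = 13 dBu.
Post-compression overshoot = 13 − 9 = 4 dB.
Input overshoot = R × output overshoot = 8 dB → input = 9 + 8 = 17 dBu.

17 dBu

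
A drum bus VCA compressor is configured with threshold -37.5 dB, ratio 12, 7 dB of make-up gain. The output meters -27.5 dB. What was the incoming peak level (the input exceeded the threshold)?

Before make-up, the level was -27.5 − 7 = -34.5 dB.
The compressed level sits -34.5 − (-37.5) = 3 dB over threshold.
Undo the ratio: input overshoot = 3 × 12 = 36 dB, giving input = -1.5 dB.

-1.5 dB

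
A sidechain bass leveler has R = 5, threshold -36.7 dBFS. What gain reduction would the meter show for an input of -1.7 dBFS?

The signal is 35 dB above threshold.
After 5:1 compression the overshoot becomes 35/5 = 7 dB.
So the signal is attenuated by 35 − 7 = 28 dB.

28 dB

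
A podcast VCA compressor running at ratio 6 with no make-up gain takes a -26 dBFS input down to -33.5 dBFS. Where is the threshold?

-35 dBFS

Input is 9 dB above T (since output overshoot × R = input overshoot: (-33.5 − T)·6 = -26 − T gives T = -35 dBFS).
Check: -35 + (-26 − (-35))/6 = -35 + 1.5 = -33.5 dBFS. ✓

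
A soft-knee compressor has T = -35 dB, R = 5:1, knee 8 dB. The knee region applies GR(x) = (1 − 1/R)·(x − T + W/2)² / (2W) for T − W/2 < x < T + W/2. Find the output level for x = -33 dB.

-34.8 dB

x − T + W/2 = -33 − (-35) + 4 = 6.
GR = (1 − 1/5) × 6² / 16 = 0.8 × 36 / 16 = 1.8 dB.
Output = -33 − 1.8 = -34.8 dB.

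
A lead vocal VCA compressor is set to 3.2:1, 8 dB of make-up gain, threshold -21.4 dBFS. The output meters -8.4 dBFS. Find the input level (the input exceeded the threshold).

-5.4 dBFS

Before make-up, the level was -8.4 − 8 = -16.4 dBFS.
The compressed level sits -16.4 − (-21.4) = 5 dB over threshold.
Before 3.2:1 compression the overshoot was 5 × 3.2 = 16 dB, so input = -21.4 + 16 = -5.4 dBFS.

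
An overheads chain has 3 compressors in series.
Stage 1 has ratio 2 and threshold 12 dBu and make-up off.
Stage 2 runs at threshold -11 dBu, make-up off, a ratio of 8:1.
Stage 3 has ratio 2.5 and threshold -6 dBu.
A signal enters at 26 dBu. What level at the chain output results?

-7.25 dBu

Stage 1: 14 dB above 12 dBu, reduced 2:1 to 7 dB above → 19 dBu.
Stage 2: overshoot 30 dB → 30/8 = 3.75 dB → -7.25 dBu.
Stage 3: -7.25 dBu is at or below the -6 dBu threshold — no compression; output -7.25 dBu.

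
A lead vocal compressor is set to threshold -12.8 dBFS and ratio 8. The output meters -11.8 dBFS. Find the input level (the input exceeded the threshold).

The compressed level sits -11.8 − (-12.8) = 1 dB over threshold.
Input overshoot = R × output overshoot = 8 dB → input = -12.8 + 8 = -4.8 dBFS.

-4.8 dBFS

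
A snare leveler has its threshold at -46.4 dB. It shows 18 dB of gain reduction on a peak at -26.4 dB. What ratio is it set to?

10:1

Input overshoot = -26.4 − (-46.4) = 20 dB.
Output overshoot = 20 − 18 = 2 dB.
Ratio = input overshoot / output overshoot = 20 / 2 = 10.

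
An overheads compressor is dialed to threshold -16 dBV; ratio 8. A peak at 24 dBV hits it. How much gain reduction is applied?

35 dB

24 dBV exceeds the threshold by 40 dB.
At 8:1, output sits 40/8 = 5 dB above threshold.
Gain reduction = 40 − 5 = 35 dB.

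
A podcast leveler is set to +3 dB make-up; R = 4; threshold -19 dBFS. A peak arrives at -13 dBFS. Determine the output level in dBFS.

-14.5 dBFS

-13 dBFS sits 6 dB over threshold.
4:1 compression reduces that to 6/4 = 1.5 dB over.
Output = -19 + 1.5 = -17.5 dBFS; make-up adds 3 dB, giving -14.5 dBFS.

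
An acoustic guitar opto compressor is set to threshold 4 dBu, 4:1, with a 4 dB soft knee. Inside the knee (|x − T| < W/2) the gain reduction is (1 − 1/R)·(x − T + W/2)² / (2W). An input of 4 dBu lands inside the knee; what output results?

3.625 dBu

x − T + W/2 = 4 − 4 + 2 = 2.
GR = (1 − 1/4) × 2² / 8 = 0.75 × 4 / 8 = 0.375 dB.
Output = 4 − 0.375 = 3.625 dBu.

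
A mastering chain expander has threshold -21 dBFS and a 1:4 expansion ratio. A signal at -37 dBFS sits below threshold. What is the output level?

-85 dBFS

Below threshold, a 1:4 expander applies gain = (4−1)×(T − x) of attenuation.
(4−1) × 16 = 48 dB, so output = -37 − 48 = -85 dBFS.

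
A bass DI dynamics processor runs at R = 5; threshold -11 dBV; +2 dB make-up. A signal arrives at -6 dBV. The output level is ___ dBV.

-8 dBV

Overshoot: -6 − (-11) = 5 dB.
At 5:1 the overshoot is divided by 5, leaving 1 dB above threshold.
Output = -11 + 1 = -10 dBV; make-up adds 2 dB, giving -8 dBV.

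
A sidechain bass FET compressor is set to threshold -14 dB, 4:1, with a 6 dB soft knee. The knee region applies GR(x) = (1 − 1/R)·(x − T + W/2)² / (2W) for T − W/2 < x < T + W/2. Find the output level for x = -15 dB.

x − T + W/2 = -15 − (-14) + 3 = 2.
GR = (1 − 1/4) × 2² / 12 = 0.75 × 4 / 12 = 0.25 dB.
Output = -15 − 0.25 = -15.25 dB.

-15.25 dB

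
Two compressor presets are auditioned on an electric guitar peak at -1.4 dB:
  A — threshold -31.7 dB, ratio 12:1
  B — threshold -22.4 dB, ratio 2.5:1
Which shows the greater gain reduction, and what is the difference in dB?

A: 30.3 dB over, compressed to 2.525 dB over, so 27.775 dB of GR.
B: 21 dB over, compressed to 8.4 dB over, so 12.6 dB of GR.
A reduces 15.175 dB more.

A, by 15.175 dB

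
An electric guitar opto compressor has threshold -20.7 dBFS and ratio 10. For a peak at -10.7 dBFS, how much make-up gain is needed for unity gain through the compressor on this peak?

9 dB

Overshoot 10 dB → 10/10 = 1 dB after compression, so the compressed level is -20.7 + 1 = -19.7 dBFS.
Make-up = target − compressed = -10.7 − (-19.7) = 9 dB.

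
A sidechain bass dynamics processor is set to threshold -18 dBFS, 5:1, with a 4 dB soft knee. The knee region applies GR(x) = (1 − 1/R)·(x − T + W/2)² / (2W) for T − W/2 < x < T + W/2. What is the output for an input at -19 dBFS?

x − T + W/2 = -19 − (-18) + 2 = 1.
GR = (1 − 1/5) × 1² / 8 = 0.8 × 1 / 8 = 0.1 dB.
Output = -19 − 0.1 = -19.1 dBFS.

-19.1 dBFS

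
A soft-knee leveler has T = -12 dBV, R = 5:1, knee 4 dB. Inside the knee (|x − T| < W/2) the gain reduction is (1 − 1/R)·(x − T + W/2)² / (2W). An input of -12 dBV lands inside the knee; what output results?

-12.4 dBV

x − T + W/2 = -12 − (-12) + 2 = 2.
GR = (1 − 1/5) × 2² / 8 = 0.8 × 4 / 8 = 0.4 dB.
Output = -12 − 0.4 = -12.4 dBV.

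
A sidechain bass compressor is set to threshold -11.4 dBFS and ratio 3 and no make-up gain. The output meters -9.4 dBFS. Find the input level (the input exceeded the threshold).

Post-compression overshoot = -9.4 − (-11.4) = 2 dB.
Before 3:1 compression the overshoot was 2 × 3 = 6 dB, so input = -11.4 + 6 = -5.4 dBFS.

-5.4 dBFS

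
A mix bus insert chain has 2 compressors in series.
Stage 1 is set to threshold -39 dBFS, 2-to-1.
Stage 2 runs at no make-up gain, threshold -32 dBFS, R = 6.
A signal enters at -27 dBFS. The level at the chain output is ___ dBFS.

Stage 1: overshoot 12 dB → 12/2 = 6 dB → -33 dBFS.
Stage 2: -33 dBFS ≤ -32 dBFS, so stage 2 doesn't engage; output -33 dBFS.

-33 dBFS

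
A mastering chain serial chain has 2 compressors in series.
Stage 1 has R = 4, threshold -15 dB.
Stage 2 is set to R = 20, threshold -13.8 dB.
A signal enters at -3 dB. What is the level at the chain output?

Stage 1: -3 dB is 12 dB over -15 dB; at 4:1 that becomes 3 dB over, giving -12 dB.
Stage 2: 1.8 dB above -13.8 dB, reduced 20:1 to 0.09 dB above → -13.71 dB.

-13.71 dB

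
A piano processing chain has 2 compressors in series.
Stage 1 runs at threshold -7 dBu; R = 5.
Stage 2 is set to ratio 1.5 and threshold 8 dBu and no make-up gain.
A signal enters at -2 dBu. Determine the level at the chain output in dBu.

-6 dBu

Stage 1: 5 dB above -7 dBu, reduced 5:1 to 1 dB above → -6 dBu.
Stage 2: -6 dBu is at or below the 8 dBu threshold — no compression; output -6 dBu.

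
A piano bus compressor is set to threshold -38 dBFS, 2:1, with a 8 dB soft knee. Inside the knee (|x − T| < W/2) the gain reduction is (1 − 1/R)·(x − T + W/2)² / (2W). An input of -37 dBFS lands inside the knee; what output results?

x − T + W/2 = -37 − (-38) + 4 = 5.
GR = (1 − 1/2) × 5² / 16 = 0.5 × 25 / 16 = 0.78125 dB.
Output = -37 − 0.78125 = -37.78125 dBFS.

-37.78125 dBFS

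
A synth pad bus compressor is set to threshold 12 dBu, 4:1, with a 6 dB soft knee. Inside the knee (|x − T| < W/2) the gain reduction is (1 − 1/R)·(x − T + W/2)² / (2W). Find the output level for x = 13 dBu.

x − T + W/2 = 13 − 12 + 3 = 4.
GR = (1 − 1/4) × 4² / 12 = 0.75 × 16 / 12 = 1 dB.
Output = 13 − 1 = 12 dBu.

12 dBu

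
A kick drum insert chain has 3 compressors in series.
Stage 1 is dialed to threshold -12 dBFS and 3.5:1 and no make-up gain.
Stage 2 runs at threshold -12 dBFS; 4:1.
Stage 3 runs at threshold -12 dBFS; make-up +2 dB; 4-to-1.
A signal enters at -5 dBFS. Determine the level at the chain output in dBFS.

-9.875 dBFS

Stage 1: -5 dBFS is 7 dB over -12 dBFS; at 3.5:1 that becomes 2 dB over, giving -10 dBFS.
Stage 2: 2 dB above -12 dBFS, reduced 4:1 to 0.5 dB above → -11.5 dBFS.
Stage 3: 0.5 dB above -12 dBFS, reduced 4:1 to 0.125 dB above → -11.875 dBFS; +2 dB make-up → -9.875 dBFS.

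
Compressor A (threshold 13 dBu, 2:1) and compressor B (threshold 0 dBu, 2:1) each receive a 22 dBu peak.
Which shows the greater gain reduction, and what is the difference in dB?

A: overshoot 9 dB → output overshoot 4.5 dB → GR 4.5 dB.
B: overshoot 22 dB → output overshoot 11 dB → GR 11 dB.
Difference: 6.5 dB in favour of B.

B, by 6.5 dB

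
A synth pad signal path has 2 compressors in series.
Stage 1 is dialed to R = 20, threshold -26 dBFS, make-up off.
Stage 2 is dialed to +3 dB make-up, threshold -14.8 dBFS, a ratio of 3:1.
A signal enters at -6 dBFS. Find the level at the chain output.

-22 dBFS

Stage 1: overshoot 20 dB → 20/20 = 1 dB → -25 dBFS.
Stage 2: below threshold (-25 ≤ -14.8); passes unchanged; make-up brings it to -22 dBFS.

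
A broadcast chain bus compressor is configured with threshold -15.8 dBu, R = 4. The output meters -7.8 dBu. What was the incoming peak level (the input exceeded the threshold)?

16.2 dBu

The compressed level sits -7.8 − (-15.8) = 8 dB over threshold.
Undo the ratio: input overshoot = 8 × 4 = 32 dB, giving input = 16.2 dBu.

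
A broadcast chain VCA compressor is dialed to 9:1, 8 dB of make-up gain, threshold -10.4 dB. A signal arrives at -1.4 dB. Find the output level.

-1.4 dB sits 9 dB over threshold.
The 9 dB excess becomes 1 dB after 9:1 reduction.
That puts the output at -9.4 dB; make-up adds 8 dB, giving -1.4 dB.

-1.4 dB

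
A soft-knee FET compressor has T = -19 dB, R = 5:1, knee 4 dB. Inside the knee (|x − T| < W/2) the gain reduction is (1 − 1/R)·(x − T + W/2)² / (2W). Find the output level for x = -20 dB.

-20.1 dB

x − T + W/2 = -20 − (-19) + 2 = 1.
GR = (1 − 1/5) × 1² / 8 = 0.8 × 1 / 8 = 0.1 dB.
Output = -20 − 0.1 = -20.1 dB.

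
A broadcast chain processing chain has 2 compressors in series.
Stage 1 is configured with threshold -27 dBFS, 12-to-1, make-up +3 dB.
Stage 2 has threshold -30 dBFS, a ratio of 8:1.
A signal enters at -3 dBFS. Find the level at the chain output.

-29 dBFS

Stage 1: -3 dBFS is 24 dB over -27 dBFS; at 12:1 that becomes 2 dB over, giving -25 dBFS; +3 dB make-up → -22 dBFS.
Stage 2: 8 dB above -30 dBFS, reduced 8:1 to 1 dB above → -29 dBFS.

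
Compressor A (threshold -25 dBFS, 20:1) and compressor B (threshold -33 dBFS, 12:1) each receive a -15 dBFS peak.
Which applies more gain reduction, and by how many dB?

A: GR = 10 − 10/20 = 9.5 dB.
B: GR = 18 − 18/12 = 16.5 dB.
Difference: 7 dB in favour of B.

B, by 7 dB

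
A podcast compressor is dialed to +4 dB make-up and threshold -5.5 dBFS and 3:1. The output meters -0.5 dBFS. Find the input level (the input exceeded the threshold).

Remove make-up: -0.5 − 4 = -4.5 dBFS.
The compressed level sits -4.5 − (-5.5) = 1 dB over threshold.
Input overshoot = R × output overshoot = 3 dB → input = -5.5 + 3 = -2.5 dBFS.

-2.5 dBFS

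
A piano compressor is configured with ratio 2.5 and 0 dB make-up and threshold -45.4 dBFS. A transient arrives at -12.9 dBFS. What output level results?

The input is 32.5 dB above the -45.4 dBFS threshold.
At 2.5:1 the overshoot is divided by 2.5, leaving 13 dB above threshold.
So the level is -45.4 + 13 = -32.4 dBFS.

-32.4 dBFS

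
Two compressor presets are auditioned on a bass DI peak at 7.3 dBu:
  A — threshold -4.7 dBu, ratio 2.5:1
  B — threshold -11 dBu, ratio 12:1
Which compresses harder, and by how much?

B, by 9.575 dB

A: 12 dB over, compressed to 4.8 dB over, so 7.2 dB of GR.
B: 18.3 dB over, compressed to 1.525 dB over, so 16.775 dB of GR.
B reduces 9.575 dB more.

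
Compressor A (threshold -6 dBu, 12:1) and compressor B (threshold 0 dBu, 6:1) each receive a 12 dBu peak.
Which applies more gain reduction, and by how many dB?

A, by 6.5 dB

A: GR = 18 − 18/12 = 16.5 dB.
B: GR = 12 − 12/6 = 10 dB.
A reduces 6.5 dB more.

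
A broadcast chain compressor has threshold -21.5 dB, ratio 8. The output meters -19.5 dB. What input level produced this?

That's 2 dB above the -21.5 dB threshold.
Undo the ratio: input overshoot = 2 × 8 = 16 dB, giving input = -5.5 dB.

-5.5 dB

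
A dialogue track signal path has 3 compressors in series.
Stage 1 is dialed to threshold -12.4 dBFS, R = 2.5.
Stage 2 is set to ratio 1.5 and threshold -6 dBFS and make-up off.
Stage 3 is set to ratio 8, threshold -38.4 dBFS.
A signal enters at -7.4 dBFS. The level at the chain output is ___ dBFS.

Stage 1: overshoot 5 dB → 5/2.5 = 2 dB → -10.4 dBFS.
Stage 2: below threshold (-10.4 ≤ -6); passes unchanged; output -10.4 dBFS.
Stage 3: -10.4 dBFS is 28 dB over -38.4 dBFS; at 8:1 that becomes 3.5 dB over, giving -34.9 dBFS.

-34.9 dBFS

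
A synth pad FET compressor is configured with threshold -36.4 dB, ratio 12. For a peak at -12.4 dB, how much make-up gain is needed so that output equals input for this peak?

22 dB

Without make-up, output = threshold + overshoot/12 = -36.4 + 2 = -34.4 dB.
Gap to target: 22 dB.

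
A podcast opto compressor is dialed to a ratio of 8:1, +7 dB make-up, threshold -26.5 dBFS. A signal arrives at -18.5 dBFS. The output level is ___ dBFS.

The input is 8 dB above the -26.5 dBFS threshold.
The 8 dB excess becomes 1 dB after 8:1 reduction.
So the level is -26.5 + 1 = -25.5 dBFS; make-up adds 7 dB, giving -18.5 dBFS.

-18.5 dBFS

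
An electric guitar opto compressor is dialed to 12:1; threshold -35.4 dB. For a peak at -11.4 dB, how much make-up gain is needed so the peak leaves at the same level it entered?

The peak compresses to -35.4 + 24/12 = -33.4 dB.
To reach -11.4 dB requires -11.4 − (-33.4) = 22 dB of make-up.

22 dB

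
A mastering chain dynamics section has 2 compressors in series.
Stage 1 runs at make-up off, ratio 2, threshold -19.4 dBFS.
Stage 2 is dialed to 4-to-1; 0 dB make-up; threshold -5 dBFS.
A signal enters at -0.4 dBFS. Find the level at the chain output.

-9.9 dBFS

Stage 1: -0.4 dBFS is 19 dB over -19.4 dBFS; at 2:1 that becomes 9.5 dB over, giving -9.9 dBFS.
Stage 2: below threshold (-9.9 ≤ -5); passes unchanged; output -9.9 dBFS.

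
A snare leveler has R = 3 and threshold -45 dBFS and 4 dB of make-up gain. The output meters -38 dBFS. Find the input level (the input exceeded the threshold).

Remove make-up: -38 − 4 = -42 dBFS.
Post-compression overshoot = -42 − (-45) = 3 dB.
Input overshoot = R × output overshoot = 9 dB → input = -45 + 9 = -36 dBFS.

-36 dBFS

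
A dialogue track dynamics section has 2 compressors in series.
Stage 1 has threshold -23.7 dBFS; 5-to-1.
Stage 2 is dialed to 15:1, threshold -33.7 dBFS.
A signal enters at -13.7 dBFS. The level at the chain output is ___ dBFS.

-32.9 dBFS

Stage 1: 10 dB above -23.7 dBFS, reduced 5:1 to 2 dB above → -21.7 dBFS.
Stage 2: 12 dB above -33.7 dBFS, reduced 15:1 to 0.8 dB above → -32.9 dBFS.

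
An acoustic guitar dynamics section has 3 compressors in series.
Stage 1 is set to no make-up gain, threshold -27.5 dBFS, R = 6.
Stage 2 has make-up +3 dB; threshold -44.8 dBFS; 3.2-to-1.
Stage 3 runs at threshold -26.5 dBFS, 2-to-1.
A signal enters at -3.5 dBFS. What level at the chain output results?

-35.14375 dBFS

Stage 1: overshoot 24 dB → 24/6 = 4 dB → -23.5 dBFS.
Stage 2: 21.3 dB above -44.8 dBFS, reduced 3.2:1 to 6.65625 dB above → -38.14375 dBFS; +3 dB make-up → -35.14375 dBFS.
Stage 3: -35.14375 dBFS ≤ -26.5 dBFS, so stage 3 doesn't engage; output -35.14375 dBFS.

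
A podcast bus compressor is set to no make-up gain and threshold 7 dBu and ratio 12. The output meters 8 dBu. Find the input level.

Post-compression overshoot = 8 − 7 = 1 dB.
Undo the ratio: input overshoot = 1 × 12 = 12 dB, giving input = 19 dBu.

19 dBu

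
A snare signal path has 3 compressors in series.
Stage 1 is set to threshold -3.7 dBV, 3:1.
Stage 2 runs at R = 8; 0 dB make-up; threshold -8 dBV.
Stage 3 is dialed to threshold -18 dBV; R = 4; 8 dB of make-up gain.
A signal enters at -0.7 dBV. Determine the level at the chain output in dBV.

-7.334375 dBV

Stage 1: overshoot 3 dB → 3/3 = 1 dB → -2.7 dBV.
Stage 2: 5.3 dB above -8 dBV, reduced 8:1 to 0.6625 dB above → -7.3375 dBV.
Stage 3: 10.6625 dB above -18 dBV, reduced 4:1 to 2.665625 dB above → -15.334375 dBV; +8 dB make-up → -7.334375 dBV.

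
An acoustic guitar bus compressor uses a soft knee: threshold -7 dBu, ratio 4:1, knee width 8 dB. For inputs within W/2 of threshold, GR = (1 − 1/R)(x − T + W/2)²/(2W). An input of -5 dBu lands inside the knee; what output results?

-6.6875 dBu

x − T + W/2 = -5 − (-7) + 4 = 6.
GR = (1 − 1/4) × 6² / 16 = 0.75 × 36 / 16 = 1.6875 dB.
Output = -5 − 1.6875 = -6.6875 dBu.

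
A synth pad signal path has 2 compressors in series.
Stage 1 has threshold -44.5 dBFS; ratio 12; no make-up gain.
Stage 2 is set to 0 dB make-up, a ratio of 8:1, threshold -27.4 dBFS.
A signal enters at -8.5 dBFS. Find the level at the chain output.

Stage 1: 36 dB above -44.5 dBFS, reduced 12:1 to 3 dB above → -41.5 dBFS.
Stage 2: -41.5 dBFS is at or below the -27.4 dBFS threshold — no compression; output -41.5 dBFS.

-41.5 dBFS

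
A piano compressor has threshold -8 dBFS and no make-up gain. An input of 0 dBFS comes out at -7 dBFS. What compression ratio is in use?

8:1

Input overshoot = 0 − (-8) = 8 dB; output overshoot = -7 − (-8) = 1 dB.
Ratio = 8 / 1 = 8.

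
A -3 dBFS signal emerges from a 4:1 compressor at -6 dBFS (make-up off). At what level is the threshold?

-7 dBFS

Let T be the threshold. Output overshoot = (input overshoot)/R, so -6 − T = (-3 − T)/4.
4·(-6 − T) = -3 − T → 3·T = -24 − (-3) = -21.
T = -21/3 = -7 dBFS.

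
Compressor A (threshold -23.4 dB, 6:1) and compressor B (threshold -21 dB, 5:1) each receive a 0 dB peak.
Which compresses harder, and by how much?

A, by 2.7 dB

A: overshoot 23.4 dB → output overshoot 3.9 dB → GR 19.5 dB.
B: overshoot 21 dB → output overshoot 4.2 dB → GR 16.8 dB.
Difference: 2.7 dB in favour of A.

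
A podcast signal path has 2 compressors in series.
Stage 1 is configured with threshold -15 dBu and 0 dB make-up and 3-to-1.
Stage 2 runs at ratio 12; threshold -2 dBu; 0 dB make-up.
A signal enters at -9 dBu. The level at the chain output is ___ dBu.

Stage 1: -9 dBu is 6 dB over -15 dBu; at 3:1 that becomes 2 dB over, giving -13 dBu.
Stage 2: below threshold (-13 ≤ -2); passes unchanged; output -13 dBu.

-13 dBu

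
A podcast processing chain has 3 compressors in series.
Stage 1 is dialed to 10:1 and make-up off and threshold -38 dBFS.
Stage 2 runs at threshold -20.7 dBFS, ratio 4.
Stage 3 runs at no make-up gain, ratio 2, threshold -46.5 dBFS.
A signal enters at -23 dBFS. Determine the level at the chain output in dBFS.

Stage 1: overshoot 15 dB → 15/10 = 1.5 dB → -36.5 dBFS.
Stage 2: -36.5 dBFS is at or below the -20.7 dBFS threshold — no compression; output -36.5 dBFS.
Stage 3: 10 dB above -46.5 dBFS, reduced 2:1 to 5 dB above → -41.5 dBFS.

-41.5 dBFS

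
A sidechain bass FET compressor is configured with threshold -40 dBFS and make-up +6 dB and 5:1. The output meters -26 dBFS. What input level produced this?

Stripping the +6 dB make-up gives -32 dBFS at the gain stage.
That's 8 dB above the -40 dBFS threshold.
Undo the ratio: input overshoot = 8 × 5 = 40 dB, giving input = 0 dBFS.

0 dBFS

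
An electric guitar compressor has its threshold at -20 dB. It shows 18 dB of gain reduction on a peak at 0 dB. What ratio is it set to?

Input overshoot = 0 − (-20) = 20 dB.
Output overshoot = 20 − 18 = 2 dB.
Ratio = input overshoot / output overshoot = 20 / 2 = 10.

10:1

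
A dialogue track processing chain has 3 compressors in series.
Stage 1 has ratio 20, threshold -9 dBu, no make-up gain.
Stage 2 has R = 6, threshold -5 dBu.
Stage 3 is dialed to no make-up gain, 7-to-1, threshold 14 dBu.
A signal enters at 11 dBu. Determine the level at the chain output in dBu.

Stage 1: 11 dBu is 20 dB over -9 dBu; at 20:1 that becomes 1 dB over, giving -8 dBu.
Stage 2: -8 dBu ≤ -5 dBu, so stage 2 doesn't engage; output -8 dBu.
Stage 3: -8 dBu ≤ 14 dBu, so stage 3 doesn't engage; output -8 dBu.

-8 dBu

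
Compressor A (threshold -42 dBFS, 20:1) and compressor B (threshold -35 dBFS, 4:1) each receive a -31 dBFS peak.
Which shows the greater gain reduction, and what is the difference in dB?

A: overshoot 11 dB → output overshoot 0.55 dB → GR 10.45 dB.
B: overshoot 4 dB → output overshoot 1 dB → GR 3 dB.
A applies 7.45 dB more gain reduction.

A, by 7.45 dB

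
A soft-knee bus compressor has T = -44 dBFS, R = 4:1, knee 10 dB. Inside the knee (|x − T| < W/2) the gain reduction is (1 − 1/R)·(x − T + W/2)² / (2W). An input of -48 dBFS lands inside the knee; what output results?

-48.0375 dBFS

x − T + W/2 = -48 − (-44) + 5 = 1.
GR = (1 − 1/4) × 1² / 20 = 0.75 × 1 / 20 = 0.0375 dB.
Output = -48 − 0.0375 = -48.0375 dBFS.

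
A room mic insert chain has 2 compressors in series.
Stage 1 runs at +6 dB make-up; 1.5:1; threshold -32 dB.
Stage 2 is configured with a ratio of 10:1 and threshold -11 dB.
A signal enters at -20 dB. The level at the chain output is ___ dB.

-18 dB

Stage 1: -20 dB is 12 dB over -32 dB; at 1.5:1 that becomes 8 dB over, giving -24 dB; +6 dB make-up → -18 dB.
Stage 2: below threshold (-18 ≤ -11); passes unchanged; output -18 dB.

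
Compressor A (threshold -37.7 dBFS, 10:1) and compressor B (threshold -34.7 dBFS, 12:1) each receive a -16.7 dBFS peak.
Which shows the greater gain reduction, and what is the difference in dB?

A: overshoot 21 dB → output overshoot 2.1 dB → GR 18.9 dB.
B: overshoot 18 dB → output overshoot 1.5 dB → GR 16.5 dB.
A applies 2.4 dB more gain reduction.

A, by 2.4 dB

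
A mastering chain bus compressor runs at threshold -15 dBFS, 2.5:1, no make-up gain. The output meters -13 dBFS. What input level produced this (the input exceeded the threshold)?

-10 dBFS

Post-compression overshoot = -13 − (-15) = 2 dB.
Input overshoot = R × output overshoot = 5 dB → input = -15 + 5 = -10 dBFS.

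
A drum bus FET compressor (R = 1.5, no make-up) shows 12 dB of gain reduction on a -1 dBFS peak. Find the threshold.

-37 dBFS

Let T be the threshold. Output overshoot = (input overshoot)/R, so -13 − T = (-1 − T)/1.5.
1.5·(-13 − T) = -1 − T → 0.5·T = -19.5 − (-1) = -18.5.
T = -18.5/0.5 = -37 dBFS.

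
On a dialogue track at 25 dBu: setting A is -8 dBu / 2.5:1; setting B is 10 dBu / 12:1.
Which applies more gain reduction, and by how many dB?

A: GR = 33 − 33/2.5 = 19.8 dB.
B: GR = 15 − 15/12 = 13.75 dB.
Difference: 6.05 dB in favour of A.

A, by 6.05 dB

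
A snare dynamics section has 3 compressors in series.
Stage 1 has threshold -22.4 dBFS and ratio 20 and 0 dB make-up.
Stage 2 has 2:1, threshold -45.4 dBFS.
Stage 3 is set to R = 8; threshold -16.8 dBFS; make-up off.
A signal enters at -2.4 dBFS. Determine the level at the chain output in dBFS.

Stage 1: overshoot 20 dB → 20/20 = 1 dB → -21.4 dBFS.
Stage 2: overshoot 24 dB → 24/2 = 12 dB → -33.4 dBFS.
Stage 3: below threshold (-33.4 ≤ -16.8); passes unchanged; output -33.4 dBFS.

-33.4 dBFS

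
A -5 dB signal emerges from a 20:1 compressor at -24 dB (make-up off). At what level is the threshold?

-25 dB

Gain reduction = -5 − (-24) = 19 dB; output overshoot = GR / (R − 1) = 19 / 19 = 1 dB.
Threshold = output − output overshoot = -24 − 1 = -25 dB.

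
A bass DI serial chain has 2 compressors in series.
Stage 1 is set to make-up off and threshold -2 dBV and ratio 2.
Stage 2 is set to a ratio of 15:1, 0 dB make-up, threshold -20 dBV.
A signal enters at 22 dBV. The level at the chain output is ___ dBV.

Stage 1: overshoot 24 dB → 24/2 = 12 dB → 10 dBV.
Stage 2: 10 dBV is 30 dB over -20 dBV; at 15:1 that becomes 2 dB over, giving -18 dBV.

-18 dBV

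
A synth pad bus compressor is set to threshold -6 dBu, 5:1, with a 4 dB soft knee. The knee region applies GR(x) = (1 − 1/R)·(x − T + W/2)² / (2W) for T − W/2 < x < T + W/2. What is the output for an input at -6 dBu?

-6.4 dBu

x − T + W/2 = -6 − (-6) + 2 = 2.
GR = (1 − 1/5) × 2² / 8 = 0.8 × 4 / 8 = 0.4 dB.
Output = -6 − 0.4 = -6.4 dBu.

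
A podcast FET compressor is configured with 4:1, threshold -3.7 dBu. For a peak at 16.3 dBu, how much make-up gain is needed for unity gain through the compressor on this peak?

Overshoot 20 dB → 20/4 = 5 dB after compression, so the compressed level is -3.7 + 5 = 1.3 dBu.
Make-up = target − compressed = 16.3 − 1.3 = 15 dB.

15 dB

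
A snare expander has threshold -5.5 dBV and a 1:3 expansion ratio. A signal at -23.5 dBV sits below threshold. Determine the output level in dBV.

The input is 18 dB below the -5.5 dBV threshold.
A 1:3 expander multiplies undershoot by 3: 18 × 3 = 54 dB below threshold.
Output = -5.5 − 54 = -59.5 dBV.

-59.5 dBV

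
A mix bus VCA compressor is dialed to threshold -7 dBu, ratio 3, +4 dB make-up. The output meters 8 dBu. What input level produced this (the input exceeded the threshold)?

Stripping the +4 dB make-up gives 4 dBu at the gain stage.
That's 11 dB above the -7 dBu threshold.
Undo the ratio: input overshoot = 11 × 3 = 33 dB, giving input = 26 dBu.

26 dBu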